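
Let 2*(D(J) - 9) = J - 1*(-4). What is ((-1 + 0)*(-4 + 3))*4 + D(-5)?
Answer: 25/2 ≈ 12.500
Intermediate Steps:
D(J) = 11 + J/2 (D(J) = 9 + (J - 1*(-4))/2 = 9 + (J + 4)/2 = 9 + (4 + J)/2 = 9 + (2 + J/2) = 11 + J/2)
((-1 + 0)*(-4 + 3))*4 + D(-5) = ((-1 + 0)*(-4 + 3))*4 + (11 + (1/2)*(-5)) = -1*(-1)*4 + (11 - 5/2) = 1*4 + 17/2 = 4 + 17/2 = 25/2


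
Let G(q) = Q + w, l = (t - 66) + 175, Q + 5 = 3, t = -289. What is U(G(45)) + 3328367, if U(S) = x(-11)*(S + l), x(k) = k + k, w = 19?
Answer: 3331953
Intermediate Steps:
Q = -2 (Q = -5 + 3 = -2)
x(k) = 2*k
l = -180 (l = (-289 - 66) + 175 = -355 + 175 = -180)
G(q) = 17 (G(q) = -2 + 19 = 17)
U(S) = 3960 - 22*S (U(S) = (2*(-11))*(S - 180) = -22*(-180 + S) = 3960 - 22*S)
U(G(45)) + 3328367 = (3960 - 22*17) + 3328367 = (3960 - 374) + 3328367 = 3586 + 3328367 = 3331953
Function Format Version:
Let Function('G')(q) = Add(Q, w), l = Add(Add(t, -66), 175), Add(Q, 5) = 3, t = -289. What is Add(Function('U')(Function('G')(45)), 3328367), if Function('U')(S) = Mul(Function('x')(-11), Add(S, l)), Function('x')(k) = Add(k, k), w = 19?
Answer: 3331953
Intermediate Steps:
Q = -2 (Q = Add(-5, 3) = -2)
Function('x')(k) = Mul(2, k)
l = -180 (l = Add(Add(-289, -66), 175) = Add(-355, 175) = -180)
Function('G')(q) = 17 (Function('G')(q) = Add(-2, 19) = 17)
Function('U')(S) = Add(3960, Mul(-22, S)) (Function('U')(S) = Mul(Mul(2, -11), Add(S, -180)) = Mul(-22, Add(-180, S)) = Add(3960, Mul(-22, S)))
Add(Function('U')(Function('G')(45)), 3328367) = Add(Add(3960, Mul(-22, 17)), 3328367) = Add(Add(3960, -374), 3328367) = Add(3586, 3328367) = 3331953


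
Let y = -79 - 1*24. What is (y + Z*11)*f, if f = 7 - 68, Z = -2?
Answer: 7625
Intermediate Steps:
y = -103 (y = -79 - 24 = -103)
f = -61
(y + Z*11)*f = (-103 - 2*11)*(-61) = (-103 - 22)*(-61) = -125*(-61) = 7625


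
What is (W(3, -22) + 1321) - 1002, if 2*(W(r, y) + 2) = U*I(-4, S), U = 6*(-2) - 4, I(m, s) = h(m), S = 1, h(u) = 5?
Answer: 277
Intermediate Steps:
I(m, s) = 5
U = -16 (U = -12 - 4 = -16)
W(r, y) = -42 (W(r, y) = -2 + (-16*5)/2 = -2 + (1/2)*(-80) = -2 - 40 = -42)
(W(3, -22) + 1321) - 1002 = (-42 + 1321) - 1002 = 1279 - 1002 = 277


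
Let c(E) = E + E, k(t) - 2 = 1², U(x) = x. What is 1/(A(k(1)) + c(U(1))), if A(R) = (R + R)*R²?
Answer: 1/56 ≈ 0.017857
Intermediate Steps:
k(t) = 3 (k(t) = 2 + 1² = 2 + 1 = 3)
A(R) = 2*R³ (A(R) = (2*R)*R² = 2*R³)
c(E) = 2*E
1/(A(k(1)) + c(U(1))) = 1/(2*3³ + 2*1) = 1/(2*27 + 2) = 1/(54 + 2) = 1/56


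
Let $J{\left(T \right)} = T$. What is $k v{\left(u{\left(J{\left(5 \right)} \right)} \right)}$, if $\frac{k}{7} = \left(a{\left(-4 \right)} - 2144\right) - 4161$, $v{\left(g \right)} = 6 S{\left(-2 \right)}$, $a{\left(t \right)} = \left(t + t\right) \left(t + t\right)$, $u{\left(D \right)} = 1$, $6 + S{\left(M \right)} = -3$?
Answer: $2359098$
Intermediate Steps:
$S{\left(M \right)} = -9$ ($S{\left(M \right)} = -6 - 3 = -9$)
$a{\left(t \right)} = 4 t^{2}$ ($a{\left(t \right)} = 2 t 2 t = 4 t^{2}$)
$v{\left(g \right)} = -54$ ($v{\left(g \right)} = 6 \left(-9\right) = -54$)
$k = -43687$ ($k = 7 \left(\left(4 \left(-4\right)^{2} - 2144\right) - 4161\right) = 7 \left(\left(4 \cdot 16 - 2144\right) - 4161\right) = 7 \left(\left(64 - 2144\right) - 4161\right) = 7 \left(-2080 - 4161\right) = 7 \left(-6241\right) = -43687$)
$k v{\left(u{\left(J{\left(5 \right)} \right)} \right)} = \left(-43687\right) \left(-54\right) = 2359098$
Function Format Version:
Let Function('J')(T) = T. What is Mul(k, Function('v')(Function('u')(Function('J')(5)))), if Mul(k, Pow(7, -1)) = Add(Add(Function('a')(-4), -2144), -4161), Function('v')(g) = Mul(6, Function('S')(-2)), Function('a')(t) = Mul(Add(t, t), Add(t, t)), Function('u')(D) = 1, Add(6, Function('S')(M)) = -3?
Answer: 2359098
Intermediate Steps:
Function('S')(M) = -9 (Function('S')(M) = Add(-6, -3) = -9)
Function('a')(t) = Mul(4, Pow(t, 2)) (Function('a')(t) = Mul(Mul(2, t), Mul(2, t)) = Mul(4, Pow(t, 2)))
Function('v')(g) = -54 (Function('v')(g) = Mul(6, -9) = -54)
k = -43687 (k = Mul(7, Add(Add(Mul(4, Pow(-4, 2)), -2144), -4161)) = Mul(7, Add(Add(Mul(4, 16), -2144), -4161)) = Mul(7, Add(Add(64, -2144), -4161)) = Mul(7, Add(-2080, -4161)) = Mul(7, -6241) = -43687)
Mul(k, Function('v')(Function('u')(Function('J')(5)))) = Mul(-43687, -54) = 2359098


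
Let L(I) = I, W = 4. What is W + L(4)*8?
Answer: 36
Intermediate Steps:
W + L(4)*8 = 4 + 4*8 = 4 + 32 = 36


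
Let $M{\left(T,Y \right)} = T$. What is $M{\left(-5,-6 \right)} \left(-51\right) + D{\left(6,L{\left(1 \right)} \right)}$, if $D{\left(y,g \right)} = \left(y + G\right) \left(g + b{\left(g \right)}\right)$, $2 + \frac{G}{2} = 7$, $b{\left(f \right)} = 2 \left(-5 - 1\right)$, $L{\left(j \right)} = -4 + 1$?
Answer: $15$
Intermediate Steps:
$L{\left(j \right)} = -3$
$b{\left(f \right)} = -12$ ($b{\left(f \right)} = 2 \left(-6\right) = -12$)
$G = 10$ ($G = -4 + 2 \cdot 7 = -4 + 14 = 10$)
$D{\left(y,g \right)} = \left(-12 + g\right) \left(10 + y\right)$ ($D{\left(y,g \right)} = \left(y + 10\right) \left(g - 12\right) = \left(10 + y\right) \left(-12 + g\right) = \left(-12 + g\right) \left(10 + y\right)$)
$M{\left(-5,-6 \right)} \left(-51\right) + D{\left(6,L{\left(1 \right)} \right)} = \left(-5\right) \left(-51\right) - 240 = 255 - 240 = 15$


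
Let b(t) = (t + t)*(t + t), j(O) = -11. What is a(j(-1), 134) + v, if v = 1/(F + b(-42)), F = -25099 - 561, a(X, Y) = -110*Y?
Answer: -274222961/18604 ≈ -14740.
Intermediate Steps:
b(t) = 4*t² (b(t) = (2*t)*(2*t) = 4*t²)
F = -25660
v = -1/18604 (v = 1/(-25660 + 4*(-42)²) = 1/(-25660 + 4*1764) = 1/(-25660 + 7056) = 1/(-18604) = -1/18604 ≈ -5.3752e-5)
a(j(-1), 134) + v = -110*134 - 1/18604 = -14740 - 1/18604 = -274222961/18604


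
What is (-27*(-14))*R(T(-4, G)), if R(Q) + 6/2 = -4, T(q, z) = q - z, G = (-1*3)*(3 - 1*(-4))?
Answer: -2646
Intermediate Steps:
G = -21 (G = -3*(3 + 4) = -3*7 = -21)
R(Q) = -7 (R(Q) = -3 - 4 = -7)
(-27*(-14))*R(T(-4, G)) = -27*(-14)*(-7) = 378*(-7) = -2646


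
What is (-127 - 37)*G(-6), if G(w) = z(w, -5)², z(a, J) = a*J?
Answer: -147600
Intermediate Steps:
z(a, J) = J*a
G(w) = 25*w² (G(w) = (-5*w)² = 25*w²)
(-127 - 37)*G(-6) = (-127 - 37)*(25*(-6)²) = -4100*36 = -164*900 = -147600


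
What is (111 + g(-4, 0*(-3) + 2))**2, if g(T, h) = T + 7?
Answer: 12996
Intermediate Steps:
g(T, h) = 7 + T
(111 + g(-4, 0*(-3) + 2))**2 = (111 + (7 - 4))**2 = (111 + 3)**2 = 114**2 = 12996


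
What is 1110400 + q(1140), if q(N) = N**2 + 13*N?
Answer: 2424820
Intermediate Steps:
1110400 + q(1140) = 1110400 + 1140*(13 + 1140) = 1110400 + 1140*1153 = 1110400 + 1314420 = 2424820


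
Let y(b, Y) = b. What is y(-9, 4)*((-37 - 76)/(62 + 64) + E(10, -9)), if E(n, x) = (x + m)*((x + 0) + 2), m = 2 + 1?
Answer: -5179/14 ≈ -369.93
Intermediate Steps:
m = 3
E(n, x) = (2 + x)*(3 + x) (E(n, x) = (x + 3)*((x + 0) + 2) = (3 + x)*(x + 2) = (3 + x)*(2 + x) = (2 + x)*(3 + x))
y(-9, 4)*((-37 - 76)/(62 + 64) + E(10, -9)) = -9*((-37 - 76)/(62 + 64) + (6 + (-9)**2 + 5*(-9))) = -9*(-113/126 + (6 + 81 - 45)) = -9*(-113*1/126 + 42) = -9*(-113/126 + 42) = -9*5179/126 = -5179/14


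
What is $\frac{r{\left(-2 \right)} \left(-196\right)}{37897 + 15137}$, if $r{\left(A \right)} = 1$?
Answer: $- \frac{98}{26517} \approx -0.0036957$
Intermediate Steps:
$\frac{r{\left(-2 \right)} \left(-196\right)}{37897 + 15137} = \frac{1 \left(-196\right)}{37897 + 15137} = - \frac{196}{53034} = \left(-196\right) \frac{1}{53034} = - \frac{98}{26517}$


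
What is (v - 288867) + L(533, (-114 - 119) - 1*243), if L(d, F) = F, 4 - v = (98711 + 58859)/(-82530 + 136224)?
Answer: -7767962918/26847 ≈ -2.8934e+5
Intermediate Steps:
v = 28603/26847 (v = 4 - (98711 + 58859)/(-82530 + 136224) = 4 - 157570/53694 = 4 - 1*78785/26847 = 4 - 78785/26847 = 28603/26847 ≈ 1.0654)
(v - 288867) + L(533, (-114 - 119) - 1*243) = (28603/26847 - 288867) + ((-114 - 119) - 1*243) = -7755183746/26847 + (-233 - 243) = -7755183746/26847 - 476 = -7767962918/26847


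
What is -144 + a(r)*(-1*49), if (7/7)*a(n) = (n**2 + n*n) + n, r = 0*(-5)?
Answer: -144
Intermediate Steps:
r = 0
a(n) = n + 2*n**2 (a(n) = (n**2 + n*n) + n = (n**2 + n**2) + n = 2*n**2 + n = n + 2*n**2)
-144 + a(r)*(-1*49) = -144 + (0*(1 + 2*0))*(-1*49) = -144 + (0*(1 + 0))*(-49) = -144 + (0*1)*(-49) = -144 + 0*(-49) = -144 + 0 = -144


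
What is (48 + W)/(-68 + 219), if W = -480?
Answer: -432/151 ≈ -2.8609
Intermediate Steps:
(48 + W)/(-68 + 219) = (48 - 480)/(-68 + 219) = -432/151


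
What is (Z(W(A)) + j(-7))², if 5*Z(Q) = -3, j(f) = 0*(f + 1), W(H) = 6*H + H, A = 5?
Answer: 9/25 ≈ 0.36000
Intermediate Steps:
W(H) = 7*H
j(f) = 0 (j(f) = 0*(1 + f) = 0)
Z(Q) = -⅗ (Z(Q) = (⅕)*(-3) = -⅗)
(Z(W(A)) + j(-7))² = (-⅗ + 0)² = (-⅗)² = 9/25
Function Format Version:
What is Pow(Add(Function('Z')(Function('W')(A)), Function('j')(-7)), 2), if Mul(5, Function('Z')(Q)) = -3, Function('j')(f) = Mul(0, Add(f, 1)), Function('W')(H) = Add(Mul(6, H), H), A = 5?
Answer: Rational(9, 25) ≈ 0.36000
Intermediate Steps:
Function('W')(H) = Mul(7, H)
Function('j')(f) = 0 (Function('j')(f) = Mul(0, Add(1, f)) = 0)
Function('Z')(Q) = Rational(-3, 5) (Function('Z')(Q) = Mul(Rational(1, 5), -3) = Rational(-3, 5))
Pow(Add(Function('Z')(Function('W')(A)), Function('j')(-7)), 2) = Pow(Add(Rational(-3, 5), 0), 2) = Pow(Rational(-3, 5), 2) = Rational(9, 25)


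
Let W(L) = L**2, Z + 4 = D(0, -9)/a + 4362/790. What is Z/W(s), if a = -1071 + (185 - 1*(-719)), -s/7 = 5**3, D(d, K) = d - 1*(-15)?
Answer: 94442/50504453125 ≈ 1.8700e-6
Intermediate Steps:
D(d, K) = 15 + d (D(d, K) = d + 15 = 15 + d)
s = -875 (s = -7*5**3 = -7*125 = -875)
a = -167 (a = -1071 + (185 + 719) = -1071 + 904 = -167)
Z = 94442/65965 (Z = -4 + ((15 + 0)/(-167) + 4362/790) = -4 + (15*(-1/167) + 4362*(1/790)) = -4 + (-15/167 + 2181/395) = -4 + 358302/65965 = 94442/65965 ≈ 1.4317)
Z/W(s) = 94442/(65965*((-875)**2)) = (94442/65965)/765625 = (94442/65965)*(1/765625) = 94442/50504453125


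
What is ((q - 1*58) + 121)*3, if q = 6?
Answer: 207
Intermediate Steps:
((q - 1*58) + 121)*3 = ((6 - 1*58) + 121)*3 = ((6 - 58) + 121)*3 = (-52 + 121)*3 = 69*3 = 207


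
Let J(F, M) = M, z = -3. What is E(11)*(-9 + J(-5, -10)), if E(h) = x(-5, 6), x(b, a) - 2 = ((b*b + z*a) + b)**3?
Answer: -190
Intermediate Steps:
x(b, a) = 2 + (b + b**2 - 3*a)**3 (x(b, a) = 2 + ((b*b - 3*a) + b)**3 = 2 + ((b**2 - 3*a) + b)**3 = 2 + (b + b**2 - 3*a)**3)
E(h) = 10 (E(h) = 2 + (-5 + (-5)**2 - 3*6)**3 = 2 + (-5 + 25 - 18)**3 = 2 + 2**3 = 2 + 8 = 10)
E(11)*(-9 + J(-5, -10)) = 10*(-9 - 10) = 10*(-19) = -190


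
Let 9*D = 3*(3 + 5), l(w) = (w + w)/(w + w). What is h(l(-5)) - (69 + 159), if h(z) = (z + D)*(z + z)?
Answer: -662/3 ≈ -220.67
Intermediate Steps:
l(w) = 1 (l(w) = (2*w)/((2*w)) = (2*w)*(1/(2*w)) = 1)
D = 8/3 (D = (3*(3 + 5))/9 = (3*8)/9 = (⅑)*24 = 8/3 ≈ 2.6667)
h(z) = 2*z*(8/3 + z) (h(z) = (z + 8/3)*(z + z) = (8/3 + z)*(2*z) = 2*z*(8/3 + z))
h(l(-5)) - (69 + 159) = (⅔)*1*(8 + 3*1) - (69 + 159) = (⅔)*1*(8 + 3) - 1*228 = (⅔)*1*11 - 228 = 22/3 - 228 = -662/3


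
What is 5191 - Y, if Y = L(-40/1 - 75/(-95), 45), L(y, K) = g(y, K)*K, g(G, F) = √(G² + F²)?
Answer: 5191 - 3825*√178/19 ≈ 2505.1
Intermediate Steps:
g(G, F) = √(F² + G²)
L(y, K) = K*√(K² + y²) (L(y, K) = √(K² + y²)*K = K*√(K² + y²))
Y = 3825*√178/19 (Y = 45*√(45² + (-40/1 - 75/(-95))²) = 45*√(2025 + (-40*1 - 75*(-1/95))²) = 45*√(2025 + (-40 + 15/19)²) = 45*√(2025 + (-745/19)²) = 45*√(2025 + 555025/361) = 45*√(1286050/361) = 45*(85*√178/19) = 3825*√178/19 ≈ 2685.9)
5191 - Y = 5191 - 3825*√178/19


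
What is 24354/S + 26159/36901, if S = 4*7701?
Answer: 284081465/189449734 ≈ 1.4995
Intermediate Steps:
S = 30804
24354/S + 26159/36901 = 24354/30804 + 26159/36901 = 24354*(1/30804) + 26159*(1/36901) = 4059/5134 + 26159/36901 = 284081465/189449734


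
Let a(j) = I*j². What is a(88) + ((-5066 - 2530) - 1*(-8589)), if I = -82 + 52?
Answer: -231327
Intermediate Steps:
I = -30
a(j) = -30*j²
a(88) + ((-5066 - 2530) - 1*(-8589)) = -30*88² + ((-5066 - 2530) - 1*(-8589)) = -30*7744 + (-7596 + 8589) = -232320 + 993 = -231327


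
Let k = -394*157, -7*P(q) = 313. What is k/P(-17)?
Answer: 433006/313 ≈ 1383.4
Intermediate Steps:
P(q) = -313/7 (P(q) = -⅐*313 = -313/7)
k = -61858
k/P(-17) = -61858/(-313/7) = -61858*(-7/313) = 433006/313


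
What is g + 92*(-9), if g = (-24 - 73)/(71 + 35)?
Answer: -87865/106 ≈ -828.92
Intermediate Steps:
g = -97/106 ≈ -0.91509
g + 92*(-9) = -97/106 + 92*(-9) = -97/106 - 828 = -87865/106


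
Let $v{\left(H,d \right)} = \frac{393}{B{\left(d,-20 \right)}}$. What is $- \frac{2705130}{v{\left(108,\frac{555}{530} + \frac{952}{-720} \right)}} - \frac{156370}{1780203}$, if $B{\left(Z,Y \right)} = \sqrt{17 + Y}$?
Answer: $- \frac{156370}{1780203} - \frac{901710 i \sqrt{3}}{131} \approx -0.087838 - 11922.0 i$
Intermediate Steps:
$v{\left(H,d \right)} = - 131 i \sqrt{3}$ ($v{\left(H,d \right)} = \frac{393}{\sqrt{17 - 20}} = \frac{393}{\sqrt{-3}} = \frac{393}{i \sqrt{3}} = 393 \left(- \frac{i \sqrt{3}}{3}\right) = - 131 i \sqrt{3}$)
$- \frac{2705130}{v{\left(108,\frac{555}{530} + \frac{952}{-720} \right)}} - \frac{156370}{1780203} = - \frac{2705130}{\left(-131\right) i \sqrt{3}} - \frac{156370}{1780203} = - 2705130 \frac{i \sqrt{3}}{393} - \frac{156370}{1780203} = - \frac{901710 i \sqrt{3}}{131} - \frac{156370}{1780203} = - \frac{156370}{1780203} - \frac{901710 i \sqrt{3}}{131}$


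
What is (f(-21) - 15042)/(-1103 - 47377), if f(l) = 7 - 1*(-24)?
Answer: 15011/48480 ≈ 0.30963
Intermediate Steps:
f(l) = 31 (f(l) = 7 + 24 = 31)
(f(-21) - 15042)/(-1103 - 47377) = (31 - 15042)/(-1103 - 47377) = -15011/(-48480) = -15011*(-1/48480) = 15011/48480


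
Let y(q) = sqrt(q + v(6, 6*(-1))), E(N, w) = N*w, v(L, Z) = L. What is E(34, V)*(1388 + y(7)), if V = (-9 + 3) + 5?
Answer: -47192 - 34*sqrt(13) ≈ -47315.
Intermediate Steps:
V = -1 (V = -6 + 5 = -1)
y(q) = sqrt(6 + q) (y(q) = sqrt(q + 6) = sqrt(6 + q))
E(34, V)*(1388 + y(7)) = (34*(-1))*(1388 + sqrt(6 + 7)) = -34*(1388 + sqrt(13)) = -47192 - 34*sqrt(13)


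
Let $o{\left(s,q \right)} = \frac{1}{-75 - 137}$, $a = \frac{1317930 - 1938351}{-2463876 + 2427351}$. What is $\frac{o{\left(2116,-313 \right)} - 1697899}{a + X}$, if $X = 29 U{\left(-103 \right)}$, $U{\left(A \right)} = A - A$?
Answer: $- \frac{4382447121075}{43843084} \approx -99958.0$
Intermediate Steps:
$U{\left(A \right)} = 0$
$a = \frac{206807}{12175}$ ($a = - \frac{620421}{-36525} = \left(-620421\right) \left(- \frac{1}{36525}\right) = \frac{206807}{12175} \approx 16.986$)
$o{\left(s,q \right)} = - \frac{1}{212}$ ($o{\left(s,q \right)} = \frac{1}{-212} = - \frac{1}{212}$)
$X = 0$ ($X = 29 \cdot 0 = 0$)
$\frac{o{\left(2116,-313 \right)} - 1697899}{a + X} = \frac{- \frac{1}{212} - 1697899}{\frac{206807}{12175} + 0} = - \frac{359954589}{212 \cdot \frac{206807}{12175}} = \left(- \frac{359954589}{212}\right) \frac{12175}{206807} = - \frac{4382447121075}{43843084}$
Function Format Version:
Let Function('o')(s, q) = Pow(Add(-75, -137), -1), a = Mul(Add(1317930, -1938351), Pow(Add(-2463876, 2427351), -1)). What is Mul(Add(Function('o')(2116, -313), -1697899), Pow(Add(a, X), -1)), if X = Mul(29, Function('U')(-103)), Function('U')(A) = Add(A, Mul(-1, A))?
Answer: Rational(-4382447121075, 43843084) ≈ -99958.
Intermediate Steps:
Function('U')(A) = 0
a = Rational(206807, 12175) (a = Mul(-620421, Pow(-36525, -1)) = Mul(-620421, Rational(-1, 36525)) = Rational(206807, 12175) ≈ 16.986)
Function('o')(s, q) = Rational(-1, 212) (Function('o')(s, q) = Pow(-212, -1) = Rational(-1, 212))
X = 0 (X = Mul(29, 0) = 0)
Mul(Add(Function('o')(2116, -313), -1697899), Pow(Add(a, X), -1)) = Mul(Add(Rational(-1, 212), -1697899), Pow(Add(Rational(206807, 12175), 0), -1)) = Mul(Rational(-359954589, 212), Pow(Rational(206807, 12175), -1)) = Mul(Rational(-359954589, 212), Rational(12175, 206807)) = Rational(-4382447121075, 43843084)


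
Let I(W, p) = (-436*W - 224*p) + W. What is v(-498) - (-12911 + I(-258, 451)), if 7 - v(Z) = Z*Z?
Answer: -246292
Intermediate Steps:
v(Z) = 7 - Z**2 (v(Z) = 7 - Z*Z = 7 - Z**2)
I(W, p) = -435*W - 224*p
v(-498) - (-12911 + I(-258, 451)) = (7 - 1*(-498)**2) - (-12911 + (-435*(-258) - 224*451)) = (7 - 1*248004) - (-12911 + (112230 - 101024)) = (7 - 248004) - (-12911 + 11206) = -247997 - 1*(-1705) = -247997 + 1705 = -246292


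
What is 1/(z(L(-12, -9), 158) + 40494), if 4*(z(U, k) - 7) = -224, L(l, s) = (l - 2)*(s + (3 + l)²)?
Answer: 1/40445 ≈ 2.4725e-5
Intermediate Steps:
L(l, s) = (-2 + l)*(s + (3 + l)²)
z(U, k) = -49 (z(U, k) = 7 + (¼)*(-224) = 7 - 56 = -49)
1/(z(L(-12, -9), 158) + 40494) = 1/(-49 + 40494) = 1/40445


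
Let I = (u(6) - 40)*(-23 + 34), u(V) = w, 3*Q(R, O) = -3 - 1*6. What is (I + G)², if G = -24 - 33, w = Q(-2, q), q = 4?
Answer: 280900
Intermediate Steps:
Q(R, O) = -3 (Q(R, O) = (-3 - 1*6)/3 = (-3 - 6)/3 = (⅓)*(-9) = -3)
w = -3
u(V) = -3
G = -57
I = -473 (I = (-3 - 40)*(-23 + 34) = -43*11 = -473)
(I + G)² = (-473 - 57)² = (-530)² = 280900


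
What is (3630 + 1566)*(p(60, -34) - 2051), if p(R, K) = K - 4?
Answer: -10854444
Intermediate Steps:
p(R, K) = -4 + K
(3630 + 1566)*(p(60, -34) - 2051) = (3630 + 1566)*((-4 - 34) - 2051) = 5196*(-38 - 2051) = 5196*(-2089) = -10854444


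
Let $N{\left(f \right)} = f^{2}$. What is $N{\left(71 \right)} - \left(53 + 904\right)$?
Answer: $4084$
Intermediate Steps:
$N{\left(71 \right)} - \left(53 + 904\right) = 71^{2} - \left(53 + 904\right) = 5041 - 957 = 4084$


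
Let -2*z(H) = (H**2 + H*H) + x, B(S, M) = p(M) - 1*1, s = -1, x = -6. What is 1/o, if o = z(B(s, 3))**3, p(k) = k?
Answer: -1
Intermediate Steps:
B(S, M) = -1 + M (B(S, M) = M - 1*1 = M - 1 = -1 + M)
z(H) = 3 - H**2 (z(H) = -((H**2 + H*H) - 6)/2 = -((H**2 + H**2) - 6)/2 = -(2*H**2 - 6)/2 = -(-6 + 2*H**2)/2 = 3 - H**2)
o = -1 (o = (3 - (-1 + 3)**2)**3 = (3 - 1*2**2)**3 = (3 - 1*4)**3 = (3 - 4)**3 = (-1)**3 = -1)
1/o = 1/(-1) = -1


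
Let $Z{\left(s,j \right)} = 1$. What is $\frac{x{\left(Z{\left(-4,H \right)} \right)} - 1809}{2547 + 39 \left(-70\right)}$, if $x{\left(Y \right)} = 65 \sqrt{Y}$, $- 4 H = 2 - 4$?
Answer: $\frac{1744}{183} \approx 9.5301$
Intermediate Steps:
$H = \frac{1}{2}$ ($H = - \frac{2 - 4}{4} = \left(- \frac{1}{4}\right) \left(-2\right) = \frac{1}{2} \approx 0.5$)
$\frac{x{\left(Z{\left(-4,H \right)} \right)} - 1809}{2547 + 39 \left(-70\right)} = \frac{65 \sqrt{1} - 1809}{2547 + 39 \left(-70\right)} = \frac{65 \cdot 1 - 1809}{2547 - 2730} = \frac{65 - 1809}{-183} = \left(-1744\right) \left(- \frac{1}{183}\right) = \frac{1744}{183}$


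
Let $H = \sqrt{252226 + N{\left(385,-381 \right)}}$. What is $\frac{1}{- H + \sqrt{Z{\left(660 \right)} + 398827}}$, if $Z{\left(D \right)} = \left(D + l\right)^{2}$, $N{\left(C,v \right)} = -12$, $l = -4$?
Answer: $- \frac{1}{\sqrt{252214} - \sqrt{829163}} \approx 0.0024487$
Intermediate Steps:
$H = \sqrt{252214}$ ($H = \sqrt{252226 - 12} = \sqrt{252214} \approx 502.21$)
$Z{\left(D \right)} = \left(-4 + D\right)^{2}$ ($Z{\left(D \right)} = \left(D - 4\right)^{2} = \left(-4 + D\right)^{2}$)
$\frac{1}{- H + \sqrt{Z{\left(660 \right)} + 398827}} = \frac{1}{- \sqrt{252214} + \sqrt{\left(-4 + 660\right)^{2} + 398827}} = \frac{1}{- \sqrt{252214} + \sqrt{656^{2} + 398827}} = \frac{1}{- \sqrt{252214} + \sqrt{430336 + 398827}} = \frac{1}{- \sqrt{252214} + \sqrt{829163}} = \frac{1}{\sqrt{829163} - \sqrt{252214}}$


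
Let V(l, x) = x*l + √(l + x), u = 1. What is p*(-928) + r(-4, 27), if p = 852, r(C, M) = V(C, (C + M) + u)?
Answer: -790752 + 2*√5 ≈ -7.9075e+5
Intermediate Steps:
V(l, x) = √(l + x) + l*x (V(l, x) = l*x + √(l + x) = √(l + x) + l*x)
r(C, M) = √(1 + M + 2*C) + C*(1 + C + M) (r(C, M) = √(C + ((C + M) + 1)) + C*((C + M) + 1) = √(C + (1 + C + M)) + C*(1 + C + M) = √(1 + M + 2*C) + C*(1 + C + M))
p*(-928) + r(-4, 27) = 852*(-928) + (√(1 + 27 + 2*(-4)) - 4*(1 - 4 + 27)) = -790656 + (√(1 + 27 - 8) - 4*24) = -790656 + (√20 - 96) = -790656 + (2*√5 - 96) = -790656 + (-96 + 2*√5) = -790752 + 2*√5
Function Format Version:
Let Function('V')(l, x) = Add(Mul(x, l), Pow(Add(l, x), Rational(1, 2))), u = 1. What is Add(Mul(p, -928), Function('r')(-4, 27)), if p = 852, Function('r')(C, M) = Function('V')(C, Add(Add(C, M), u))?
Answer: Add(-790752, Mul(2, Pow(5, Rational(1, 2)))) ≈ -7.9075e+5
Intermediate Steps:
Function('V')(l, x) = Add(Pow(Add(l, x), Rational(1, 2)), Mul(l, x)) (Function('V')(l, x) = Add(Mul(l, x), Pow(Add(l, x), Rational(1, 2))) = Add(Pow(Add(l, x), Rational(1, 2)), Mul(l, x)))
Function('r')(C, M) = Add(Pow(Add(1, M, Mul(2, C)), Rational(1, 2)), Mul(C, Add(1, C, M))) (Function('r')(C, M) = Add(Pow(Add(C, Add(Add(C, M), 1)), Rational(1, 2)), Mul(C, Add(Add(C, M), 1))) = Add(Pow(Add(C, Add(1, C, M)), Rational(1, 2)), Mul(C, Add(1, C, M))) = Add(Pow(Add(1, M, Mul(2, C)), Rational(1, 2)), Mul(C, Add(1, C, M))))
Add(Mul(p, -928), Function('r')(-4, 27)) = Add(Mul(852, -928), Add(Pow(Add(1, 27, Mul(2, -4)), Rational(1, 2)), Mul(-4, Add(1, -4, 27)))) = Add(-790656, Add(Pow(Add(1, 27, -8), Rational(1, 2)), Mul(-4, 24))) = Add(-790656, Add(Pow(20, Rational(1, 2)), -96)) = Add(-790656, Add(Mul(2, Pow(5, Rational(1, 2))), -96)) = Add(-790656, Add(-96, Mul(2, Pow(5, Rational(1, 2))))) = Add(-790752, Mul(2, Pow(5, Rational(1, 2))))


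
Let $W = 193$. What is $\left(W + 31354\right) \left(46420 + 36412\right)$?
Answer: $2613101104$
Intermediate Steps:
$\left(W + 31354\right) \left(46420 + 36412\right) = \left(193 + 31354\right) \left(46420 + 36412\right) = 31547 \cdot 82832 = 2613101104$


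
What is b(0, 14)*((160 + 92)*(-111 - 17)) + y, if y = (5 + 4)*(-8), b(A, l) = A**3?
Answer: -72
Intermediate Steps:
y = -72 (y = 9*(-8) = -72)
b(0, 14)*((160 + 92)*(-111 - 17)) + y = 0**3*((160 + 92)*(-111 - 17)) - 72 = 0*(252*(-128)) - 72 = 0*(-32256) - 72 = 0 - 72 = -72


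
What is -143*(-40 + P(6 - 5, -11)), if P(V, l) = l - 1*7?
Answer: 8294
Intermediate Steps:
P(V, l) = -7 + l (P(V, l) = l - 7 = -7 + l)
-143*(-40 + P(6 - 5, -11)) = -143*(-40 + (-7 - 11)) = -143*(-40 - 18) = -143*(-58) = 8294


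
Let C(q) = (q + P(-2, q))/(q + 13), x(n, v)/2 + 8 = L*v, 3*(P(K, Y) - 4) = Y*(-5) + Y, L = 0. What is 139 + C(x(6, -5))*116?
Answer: -1997/9 ≈ -221.89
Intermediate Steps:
P(K, Y) = 4 - 4*Y/3 (P(K, Y) = 4 + (Y*(-5) + Y)/3 = 4 + (-5*Y + Y)/3 = 4 + (-4*Y)/3 = 4 - 4*Y/3)
x(n, v) = -16 (x(n, v) = -16 + 2*(0*v) = -16 + 2*0 = -16 + 0 = -16)
C(q) = (4 - q/3)/(13 + q) (C(q) = (q + (4 - 4*q/3))/(q + 13) = (4 - q/3)/(13 + q))
139 + C(x(6, -5))*116 = 139 + ((12 - 1*(-16))/(3*(13 - 16)))*116 = 139 + ((1/3)*(12 + 16)/(-3))*116 = 139 + ((1/3)*(-1/3)*28)*116 = 139 - 28/9*116 = 139 - 3248/9 = -1997/9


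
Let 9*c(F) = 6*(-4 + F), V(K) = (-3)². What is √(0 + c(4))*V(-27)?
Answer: 0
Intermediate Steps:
V(K) = 9
c(F) = -8/3 + 2*F/3 (c(F) = (6*(-4 + F))/9 = (-24 + 6*F)/9 = -8/3 + 2*F/3)
√(0 + c(4))*V(-27) = √(0 + (-8/3 + (⅔)*4))*9 = √(0 + (-8/3 + 8/3))*9 = √(0 + 0)*9 = √0*9 = 0*9 = 0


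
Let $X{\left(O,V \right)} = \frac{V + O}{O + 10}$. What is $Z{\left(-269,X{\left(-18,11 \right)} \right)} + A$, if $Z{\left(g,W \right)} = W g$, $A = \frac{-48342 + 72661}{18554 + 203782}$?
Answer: $- \frac{52308017}{222336} \approx -235.27$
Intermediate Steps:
$A = \frac{24319}{222336} \approx 0.10938$
$X{\left(O,V \right)} = \frac{O + V}{10 + O}$
$Z{\left(-269,X{\left(-18,11 \right)} \right)} + A = \frac{-18 + 11}{10 - 18} \left(-269\right) + \frac{24319}{222336} = \frac{1}{-8} \left(-7\right) \left(-269\right) + \frac{24319}{222336} = \left(- \frac{1}{8}\right) \left(-7\right) \left(-269\right) + \frac{24319}{222336} = \frac{7}{8} \left(-269\right) + \frac{24319}{222336} = - \frac{1883}{8} + \frac{24319}{222336} = - \frac{52308017}{222336}$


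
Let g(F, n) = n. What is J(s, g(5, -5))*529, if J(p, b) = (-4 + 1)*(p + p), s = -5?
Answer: 15870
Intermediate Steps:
J(p, b) = -6*p
J(s, g(5, -5))*529 = -6*(-5)*529 = 30*529 = 15870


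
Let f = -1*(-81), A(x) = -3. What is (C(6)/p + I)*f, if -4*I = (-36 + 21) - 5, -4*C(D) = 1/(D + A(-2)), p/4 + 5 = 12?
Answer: 45333/112 ≈ 404.76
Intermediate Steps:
p = 28 (p = -20 + 4*12 = -20 + 48 = 28)
C(D) = -1/(4*(-3 + D)) (C(D) = -1/(4*(D - 3)) = -1/(4*(-3 + D)))
I = 5 (I = -((-36 + 21) - 5)/4 = -(-15 - 5)/4 = -¼*(-20) = 5)
f = 81
(C(6)/p + I)*f = (-1/(-12 + 4*6)/28 + 5)*81 = (-1/(-12 + 24)*(1/28) + 5)*81 = (-1/12*(1/28) + 5)*81 = (-1*1/12*(1/28) + 5)*81 = (-1/12*1/28 + 5)*81 = (-1/336 + 5)*81 = (1679/336)*81 = 45333/112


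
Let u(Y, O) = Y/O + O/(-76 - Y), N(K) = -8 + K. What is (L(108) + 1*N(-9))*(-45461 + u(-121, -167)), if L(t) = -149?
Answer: 56715868594/7515 ≈ 7.5470e+6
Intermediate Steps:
u(Y, O) = O/(-76 - Y) + Y/O
(L(108) + 1*N(-9))*(-45461 + u(-121, -167)) = (-149 + 1*(-8 - 9))*(-45461 + ((-121)² - 1*(-167)² + 76*(-121))/((-167)*(76 - 121))) = (-149 + 1*(-17))*(-45461 - 1/167*(14641 - 1*27889 - 9196)/(-45)) = (-149 - 17)*(-45461 - 1/167*(-1/45)*(14641 - 27889 - 9196)) = -166*(-45461 - 1/167*(-1/45)*(-22444)) = -166*(-45461 - 22444/7515) = -166*(-341661859/7515) = 56715868594/7515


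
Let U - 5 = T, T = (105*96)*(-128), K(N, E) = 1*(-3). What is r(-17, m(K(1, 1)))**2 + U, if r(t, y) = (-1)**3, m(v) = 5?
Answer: -1290234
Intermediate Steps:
K(N, E) = -3
r(t, y) = -1
T = -1290240 (T = 10080*(-128) = -1290240)
U = -1290235 (U = 5 - 1290240 = -1290235)
r(-17, m(K(1, 1)))**2 + U = (-1)**2 - 1290235 = 1 - 1290235 = -1290234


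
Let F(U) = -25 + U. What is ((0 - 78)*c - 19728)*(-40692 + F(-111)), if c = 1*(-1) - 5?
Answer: 786347280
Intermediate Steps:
c = -6 (c = -1 - 5 = -6)
((0 - 78)*c - 19728)*(-40692 + F(-111)) = ((0 - 78)*(-6) - 19728)*(-40692 + (-25 - 111)) = (-78*(-6) - 19728)*(-40692 - 136) = (468 - 19728)*(-40828) = -19260*(-40828) = 786347280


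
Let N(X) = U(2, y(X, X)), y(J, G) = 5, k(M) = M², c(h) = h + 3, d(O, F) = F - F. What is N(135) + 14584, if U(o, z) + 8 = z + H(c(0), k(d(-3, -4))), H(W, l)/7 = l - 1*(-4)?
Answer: 14609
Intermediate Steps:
d(O, F) = 0
c(h) = 3 + h
H(W, l) = 28 + 7*l (H(W, l) = 7*(l - 1*(-4)) = 7*(l + 4) = 7*(4 + l) = 28 + 7*l)
U(o, z) = 20 + z (U(o, z) = -8 + (z + (28 + 7*0²)) = -8 + (z + (28 + 7*0)) = -8 + (z + (28 + 0)) = -8 + (z + 28) = -8 + (28 + z) = 20 + z)
N(X) = 25 (N(X) = 20 + 5 = 25)
N(135) + 14584 = 25 + 14584 = 14609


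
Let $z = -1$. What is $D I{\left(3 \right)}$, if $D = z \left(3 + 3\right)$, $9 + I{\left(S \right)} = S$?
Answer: $36$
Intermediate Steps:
$I{\left(S \right)} = -9 + S$
$D = -6$ ($D = - (3 + 3) = \left(-1\right) 6 = -6$)
$D I{\left(3 \right)} = - 6 \left(-9 + 3\right) = \left(-6\right) \left(-6\right) = 36$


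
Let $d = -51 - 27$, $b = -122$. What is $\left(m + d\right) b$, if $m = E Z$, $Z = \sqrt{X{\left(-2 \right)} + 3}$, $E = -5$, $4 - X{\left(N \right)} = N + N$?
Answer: $9516 + 610 \sqrt{11} \approx 11539.0$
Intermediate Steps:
$X{\left(N \right)} = 4 - 2 N$ ($X{\left(N \right)} = 4 - \left(N + N\right) = 4 - 2 N$)
$d = -78$
$Z = \sqrt{11}$ ($Z = \sqrt{\left(4 - -4\right) + 3} = \sqrt{\left(4 + 4\right) + 3} = \sqrt{8 + 3} = \sqrt{11} \approx 3.3166$)
$m = - 5 \sqrt{11} \approx -16.583$
$\left(m + d\right) b = \left(- 5 \sqrt{11} - 78\right) \left(-122\right) = \left(-78 - 5 \sqrt{11}\right) \left(-122\right) = 9516 + 610 \sqrt{11}$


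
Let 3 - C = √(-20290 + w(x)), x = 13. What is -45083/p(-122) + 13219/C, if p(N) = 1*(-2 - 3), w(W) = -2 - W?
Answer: 916014347/101570 + 13219*I*√20305/20314 ≈ 9018.5 + 92.727*I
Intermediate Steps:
C = 3 - I*√20305 (C = 3 - √(-20290 + (-2 - 1*13)) = 3 - √(-20290 + (-2 - 13)) = 3 - √(-20290 - 15) = 3 - √(-20305) = 3 - I*√20305 ≈ 3.0 - 142.5*I)
p(N) = -5 (p(N) = 1*(-5) = -5)
-45083/p(-122) + 13219/C = -45083/(-5) + 13219/(3 - I*√20305) = -45083*(-⅕) + 13219/(3 - I*√20305) = 45083/5 + 13219/(3 - I*√20305)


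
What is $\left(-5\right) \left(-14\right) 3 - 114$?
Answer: $96$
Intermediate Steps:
$\left(-5\right) \left(-14\right) 3 - 114 = 70 \cdot 3 - 114 = 210 - 114 = 96$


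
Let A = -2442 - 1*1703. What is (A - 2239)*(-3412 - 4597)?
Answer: 51129456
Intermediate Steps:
A = -4145 (A = -2442 - 1703 = -4145)
(A - 2239)*(-3412 - 4597) = (-4145 - 2239)*(-3412 - 4597) = -6384*(-8009) = 51129456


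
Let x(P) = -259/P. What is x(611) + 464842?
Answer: 284018203/611 ≈ 4.6484e+5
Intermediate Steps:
x(611) + 464842 = -259/611 + 464842 = 284018203/611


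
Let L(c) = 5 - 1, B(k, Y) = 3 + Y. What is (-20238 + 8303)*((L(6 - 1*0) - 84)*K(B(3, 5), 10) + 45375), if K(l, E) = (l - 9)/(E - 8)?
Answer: -542028025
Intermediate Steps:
K(l, E) = (-9 + l)/(-8 + E)
L(c) = 4
(-20238 + 8303)*((L(6 - 1*0) - 84)*K(B(3, 5), 10) + 45375) = (-20238 + 8303)*((4 - 84)*((-9 + (3 + 5))/(-8 + 10)) + 45375) = -11935*(-80*(-9 + 8)/2 + 45375) = -11935*(-40*(-1) + 45375) = -11935*(-80*(-½) + 45375) = -11935*(40 + 45375) = -11935*45415 = -542028025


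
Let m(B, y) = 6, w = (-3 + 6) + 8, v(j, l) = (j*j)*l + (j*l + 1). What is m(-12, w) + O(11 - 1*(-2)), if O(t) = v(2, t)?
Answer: 85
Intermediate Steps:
v(j, l) = 1 + j*l + l*j**2 (v(j, l) = j**2*l + (1 + j*l) = l*j**2 + (1 + j*l) = 1 + j*l + l*j**2)
O(t) = 1 + 6*t (O(t) = 1 + 2*t + t*2**2 = 1 + 2*t + t*4 = 1 + 2*t + 4*t = 1 + 6*t)
w = 11 (w = 3 + 8 = 11)
m(-12, w) + O(11 - 1*(-2)) = 6 + (1 + 6*(11 - 1*(-2))) = 6 + (1 + 6*(11 + 2)) = 6 + (1 + 6*13) = 6 + (1 + 78) = 6 + 79 = 85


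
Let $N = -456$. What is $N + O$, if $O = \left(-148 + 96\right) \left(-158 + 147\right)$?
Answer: $116$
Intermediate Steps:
$O = 572$ ($O = \left(-52\right) \left(-11\right) = 572$)
$N + O = -456 + 572 = 116$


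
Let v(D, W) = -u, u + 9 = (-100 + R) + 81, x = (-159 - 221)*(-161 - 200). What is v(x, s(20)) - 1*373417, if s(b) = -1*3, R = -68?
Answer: -373321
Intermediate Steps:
x = 137180 (x = -380*(-361) = 137180)
s(b) = -3
u = -96 (u = -9 + ((-100 - 68) + 81) = -9 + (-168 + 81) = -9 - 87 = -96)
v(D, W) = 96 (v(D, W) = -1*(-96) = 96)
v(x, s(20)) - 1*373417 = 96 - 1*373417 = 96 - 373417 = -373321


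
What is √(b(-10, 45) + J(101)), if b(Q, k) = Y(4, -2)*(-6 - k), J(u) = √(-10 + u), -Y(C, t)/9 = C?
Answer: √(1836 + √91) ≈ 42.960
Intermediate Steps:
Y(C, t) = -9*C
b(Q, k) = 216 + 36*k (b(Q, k) = (-9*4)*(-6 - k) = -36*(-6 - k) = 216 + 36*k)
√(b(-10, 45) + J(101)) = √((216 + 36*45) + √(-10 + 101)) = √((216 + 1620) + √91) = √(1836 + √91)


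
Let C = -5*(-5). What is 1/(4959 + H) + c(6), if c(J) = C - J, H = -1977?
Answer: 56659/2982 ≈ 19.000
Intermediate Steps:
C = 25
c(J) = 25 - J
1/(4959 + H) + c(6) = 1/(4959 - 1977) + (25 - 1*6) = 1/2982 + (25 - 6) = 1/2982 + 19 = 56659/2982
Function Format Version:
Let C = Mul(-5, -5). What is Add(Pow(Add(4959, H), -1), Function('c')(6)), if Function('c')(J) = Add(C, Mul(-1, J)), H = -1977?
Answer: Rational(56659, 2982) ≈ 19.000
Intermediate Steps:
C = 25
Function('c')(J) = Add(25, Mul(-1, J))
Add(Pow(Add(4959, H), -1), Function('c')(6)) = Add(Pow(Add(4959, -1977), -1), Add(25, Mul(-1, 6))) = Add(Pow(2982, -1), Add(25, -6)) = Add(Rational(1, 2982), 19) = Rational(56659, 2982)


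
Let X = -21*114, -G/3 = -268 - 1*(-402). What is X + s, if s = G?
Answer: -2796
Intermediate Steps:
G = -402 (G = -3*(-268 - 1*(-402)) = -3*(-268 + 402) = -3*134 = -402)
s = -402
X = -2394
X + s = -2394 - 402 = -2796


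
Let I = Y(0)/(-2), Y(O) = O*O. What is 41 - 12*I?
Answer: 41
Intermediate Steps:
Y(O) = O²
I = 0 (I = 0²/(-2) = 0*(-½) = 0)
41 - 12*I = 41 - 12*0 = 41 + 0 = 41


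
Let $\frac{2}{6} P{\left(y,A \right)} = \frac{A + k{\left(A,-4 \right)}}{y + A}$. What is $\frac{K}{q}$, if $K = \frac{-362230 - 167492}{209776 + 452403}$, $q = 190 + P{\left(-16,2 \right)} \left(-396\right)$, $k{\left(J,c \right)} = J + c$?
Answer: $- \frac{264861}{62907005} \approx -0.0042104$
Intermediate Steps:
$P{\left(y,A \right)} = \frac{3 \left(-4 + 2 A\right)}{A + y}$ ($P{\left(y,A \right)} = 3 \frac{A + \left(A - 4\right)}{y + A} = 3 \frac{A + \left(-4 + A\right)}{A + y} = 3 \frac{-4 + 2 A}{A + y} = \frac{3 \left(-4 + 2 A\right)}{A + y}$)
$q = 190$ ($q = 190 + \frac{6 \left(-2 + 2\right)}{2 - 16} \left(-396\right) = 190 + 6 \frac{1}{-14} \cdot 0 \left(-396\right) = 190 + 6 \left(- \frac{1}{14}\right) 0 \left(-396\right) = 190 + 0 \left(-396\right) = 190 + 0 = 190$)
$K = - \frac{529722}{662179} \approx -0.79997$
$\frac{K}{q} = - \frac{529722}{662179 \cdot 190} = \left(- \frac{529722}{662179}\right) \frac{1}{190} = - \frac{264861}{62907005}$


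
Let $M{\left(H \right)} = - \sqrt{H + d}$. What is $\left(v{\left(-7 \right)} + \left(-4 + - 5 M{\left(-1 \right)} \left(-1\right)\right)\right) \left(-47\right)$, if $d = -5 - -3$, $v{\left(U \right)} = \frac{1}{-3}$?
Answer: $\frac{611}{3} + 235 i \sqrt{3} \approx 203.67 + 407.03 i$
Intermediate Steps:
$v{\left(U \right)} = - \frac{1}{3}$
$d = -2$ ($d = -5 + 3 = -2$)
$M{\left(H \right)} = - \sqrt{-2 + H}$ ($M{\left(H \right)} = - \sqrt{H - 2} = - \sqrt{-2 + H}$)
$\left(v{\left(-7 \right)} + \left(-4 + - 5 M{\left(-1 \right)} \left(-1\right)\right)\right) \left(-47\right) = \left(- \frac{1}{3} - \left(4 - - 5 \left(- \sqrt{-2 - 1}\right) \left(-1\right)\right)\right) \left(-47\right) = \left(- \frac{1}{3} - \left(4 - - 5 \left(- \sqrt{-3}\right) \left(-1\right)\right)\right) \left(-47\right) = \left(- \frac{1}{3} - \left(4 - - 5 \left(- i \sqrt{3}\right) \left(-1\right)\right)\right) \left(-47\right) = \left(- \frac{1}{3} - \left(4 - 5 i \sqrt{3} \left(-1\right)\right)\right) \left(-47\right) = \left(- \frac{1}{3} - \left(4 + 5 i \sqrt{3}\right)\right) \left(-47\right) = \left(- \frac{13}{3} - 5 i \sqrt{3}\right) \left(-47\right) = \frac{611}{3} + 235 i \sqrt{3}$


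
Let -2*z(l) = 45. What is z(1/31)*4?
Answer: -90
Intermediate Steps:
z(l) = -45/2 (z(l) = -½*45 = -45/2)
z(1/31)*4 = -45/2*4 = -90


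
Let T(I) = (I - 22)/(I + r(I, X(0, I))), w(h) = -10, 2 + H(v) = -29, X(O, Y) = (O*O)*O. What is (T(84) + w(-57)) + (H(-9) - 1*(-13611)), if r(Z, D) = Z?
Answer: 1139911/84 ≈ 13570.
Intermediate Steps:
X(O, Y) = O**3 (X(O, Y) = O**2*O = O**3)
H(v) = -31 (H(v) = -2 - 29 = -31)
T(I) = (-22 + I)/(2*I) (T(I) = (I - 22)/(I + I) = (-22 + I)/((2*I)) = (-22 + I)*(1/(2*I)) = (-22 + I)/(2*I))
(T(84) + w(-57)) + (H(-9) - 1*(-13611)) = ((1/2)*(-22 + 84)/84 - 10) + (-31 - 1*(-13611)) = ((1/2)*(1/84)*62 - 10) + (-31 + 13611) = (31/84 - 10) + 13580 = -809/84 + 13580 = 1139911/84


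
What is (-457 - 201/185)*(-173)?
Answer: 14661058/185 ≈ 79249.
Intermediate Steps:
(-457 - 201/185)*(-173) = -84746/185*(-173) = 14661058/185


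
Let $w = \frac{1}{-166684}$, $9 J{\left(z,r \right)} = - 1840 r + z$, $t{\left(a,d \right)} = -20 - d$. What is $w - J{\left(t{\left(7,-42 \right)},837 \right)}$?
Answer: $\frac{256703027663}{1500156} \approx 1.7112 \cdot 10^{5}$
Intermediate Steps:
$J{\left(z,r \right)} = - \frac{1840 r}{9} + \frac{z}{9}$ ($J{\left(z,r \right)} = \frac{- 1840 r + z}{9} = \frac{z - 1840 r}{9} = - \frac{1840 r}{9} + \frac{z}{9}$)
$w = - \frac{1}{166684} \approx -5.9994 \cdot 10^{-6}$
$w - J{\left(t{\left(7,-42 \right)},837 \right)} = - \frac{1}{166684} - \left(\left(- \frac{1840}{9}\right) 837 + \frac{-20 - -42}{9}\right) = - \frac{1}{166684} - \left(-171120 + \frac{-20 + 42}{9}\right) = - \frac{1}{166684} - \left(-171120 + \frac{1}{9} \cdot 22\right) = - \frac{1}{166684} - \left(-171120 + \frac{22}{9}\right) = - \frac{1}{166684} - - \frac{1540058}{9} = - \frac{1}{166684} + \frac{1540058}{9} = \frac{256703027663}{1500156}$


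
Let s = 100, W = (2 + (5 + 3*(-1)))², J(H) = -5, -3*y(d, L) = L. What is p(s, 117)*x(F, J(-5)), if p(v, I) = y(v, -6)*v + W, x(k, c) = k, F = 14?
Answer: 3024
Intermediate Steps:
y(d, L) = -L/3
W = 16 (W = (2 + (5 - 3))² = (2 + 2)² = 4² = 16)
p(v, I) = 16 + 2*v (p(v, I) = (-⅓*(-6))*v + 16 = 2*v + 16 = 16 + 2*v)
p(s, 117)*x(F, J(-5)) = (16 + 2*100)*14 = (16 + 200)*14 = 216*14 = 3024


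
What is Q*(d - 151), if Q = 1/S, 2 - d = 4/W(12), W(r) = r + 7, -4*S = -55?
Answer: -2268/209 ≈ -10.852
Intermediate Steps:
S = 55/4 (S = -1/4*(-55) = 55/4 ≈ 13.750)
W(r) = 7 + r
d = 34/19 (d = 2 - 4/(7 + 12) = 2 - 4/19 = 34/19 ≈ 1.7895)
Q = 4/55 (Q = 1/(55/4) = 4/55 ≈ 0.072727)
Q*(d - 151) = 4*(34/19 - 151)/55 = (4/55)*(-2835/19) = -2268/209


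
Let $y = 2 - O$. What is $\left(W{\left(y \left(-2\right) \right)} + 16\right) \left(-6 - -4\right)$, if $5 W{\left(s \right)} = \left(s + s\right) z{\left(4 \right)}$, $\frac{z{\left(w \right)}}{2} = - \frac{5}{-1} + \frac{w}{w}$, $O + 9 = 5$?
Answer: $\frac{416}{5} \approx 83.2$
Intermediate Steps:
$O = -4$ ($O = -9 + 5 = -4$)
$y = 6$ ($y = 2 - -4 = 2 + 4 = 6$)
$z{\left(w \right)} = 12$ ($z{\left(w \right)} = 2 \left(- \frac{5}{-1} + \frac{w}{w}\right) = 2 \left(\left(-5\right) \left(-1\right) + 1\right) = 2 \left(5 + 1\right) = 2 \cdot 6 = 12$)
$W{\left(s \right)} = \frac{24 s}{5}$ ($W{\left(s \right)} = \frac{\left(s + s\right) 12}{5} = \frac{2 s 12}{5} = \frac{24 s}{5}$)
$\left(W{\left(y \left(-2\right) \right)} + 16\right) \left(-6 - -4\right) = \left(\frac{24 \cdot 6 \left(-2\right)}{5} + 16\right) \left(-6 - -4\right) = \left(\frac{24}{5} \left(-12\right) + 16\right) \left(-6 + 4\right) = \left(- \frac{288}{5} + 16\right) \left(-2\right) = \left(- \frac{208}{5}\right) \left(-2\right) = \frac{416}{5}$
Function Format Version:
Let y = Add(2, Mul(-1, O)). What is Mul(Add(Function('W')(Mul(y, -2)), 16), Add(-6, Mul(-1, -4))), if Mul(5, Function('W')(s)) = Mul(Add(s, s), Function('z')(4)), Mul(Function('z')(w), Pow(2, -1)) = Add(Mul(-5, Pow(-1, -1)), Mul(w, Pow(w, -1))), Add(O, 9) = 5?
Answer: Rational(416, 5) ≈ 83.200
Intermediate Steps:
O = -4 (O = Add(-9, 5) = -4)
y = 6 (y = Add(2, Mul(-1, -4)) = Add(2, 4) = 6)
Function('z')(w) = 12 (Function('z')(w) = Mul(2, Add(Mul(-5, Pow(-1, -1)), Mul(w, Pow(w, -1)))) = Mul(2, Add(Mul(-5, -1), 1)) = Mul(2, Add(5, 1)) = Mul(2, 6) = 12)
Function('W')(s) = Mul(Rational(24, 5), s) (Function('W')(s) = Mul(Rational(1, 5), Mul(Add(s, s), 12)) = Mul(Rational(1, 5), Mul(Mul(2, s), 12)) = Mul(Rational(1, 5), Mul(24, s)) = Mul(Rational(24, 5), s))
Mul(Add(Function('W')(Mul(y, -2)), 16), Add(-6, Mul(-1, -4))) = Mul(Add(Mul(Rational(24, 5), Mul(6, -2)), 16), Add(-6, Mul(-1, -4))) = Mul(Add(Mul(Rational(24, 5), -12), 16), Add(-6, 4)) = Mul(Add(Rational(-288, 5), 16), -2) = Mul(Rational(-208, 5), -2) = Rational(416, 5)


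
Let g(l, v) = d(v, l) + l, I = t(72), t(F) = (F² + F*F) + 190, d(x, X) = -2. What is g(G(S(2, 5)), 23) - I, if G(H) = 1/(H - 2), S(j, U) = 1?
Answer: -10561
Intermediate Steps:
t(F) = 190 + 2*F² (t(F) = (F² + F²) + 190 = 2*F² + 190 = 190 + 2*F²)
I = 10558 (I = 190 + 2*72² = 190 + 2*5184 = 190 + 10368 = 10558)
G(H) = 1/(-2 + H)
g(l, v) = -2 + l
g(G(S(2, 5)), 23) - I = (-2 + 1/(-2 + 1)) - 1*10558 = (-2 + 1/(-1)) - 10558 = (-2 - 1) - 10558 = -3 - 10558 = -10561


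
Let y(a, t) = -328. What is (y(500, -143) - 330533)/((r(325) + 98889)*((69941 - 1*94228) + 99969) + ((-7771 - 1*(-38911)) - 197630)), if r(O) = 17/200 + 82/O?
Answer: -143373100/3243056412319 ≈ -4.4209e-5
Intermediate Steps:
r(O) = 17/200 + 82/O (r(O) = 17*(1/200) + 82/O = 17/200 + 82/O)
(y(500, -143) - 330533)/((r(325) + 98889)*((69941 - 1*94228) + 99969) + ((-7771 - 1*(-38911)) - 197630)) = (-328 - 330533)/(((17/200 + 82/325) + 98889)*((69941 - 1*94228) + 99969) + ((-7771 - 1*(-38911)) - 197630)) = -330861/(((17/200 + 82*(1/325)) + 98889)*((69941 - 94228) + 99969) + ((-7771 + 38911) - 197630)) = -330861/(((17/200 + 82/325) + 98889)*(-24287 + 99969) + (31140 - 197630)) = -330861/((877/2600 + 98889)*75682 - 166490) = -330861/((257112277/2600)*75682 - 166490) = -330861/(9729385673957/1300 - 166490) = -330861/9729169236957/1300 = -330861*1300/9729169236957 = -143373100/3243056412319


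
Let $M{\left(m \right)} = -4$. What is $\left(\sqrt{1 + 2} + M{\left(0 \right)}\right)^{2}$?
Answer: $\left(4 - \sqrt{3}\right)^{2} \approx 5.1436$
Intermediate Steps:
$\left(\sqrt{1 + 2} + M{\left(0 \right)}\right)^{2} = \left(\sqrt{1 + 2} - 4\right)^{2} = \left(\sqrt{3} - 4\right)^{2} = \left(-4 + \sqrt{3}\right)^{2}$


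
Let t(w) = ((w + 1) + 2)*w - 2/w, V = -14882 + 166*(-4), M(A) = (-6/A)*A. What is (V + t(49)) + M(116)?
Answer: -637198/49 ≈ -13004.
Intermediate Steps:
M(A) = -6
V = -15546 (V = -14882 - 664 = -15546)
t(w) = -2/w + w*(3 + w) (t(w) = ((1 + w) + 2)*w - 2/w = (3 + w)*w - 2/w = w*(3 + w) - 2/w = -2/w + w*(3 + w))
(V + t(49)) + M(116) = (-15546 + (-2 + 49²*(3 + 49))/49) - 6 = (-15546 + (-2 + 2401*52)/49) - 6 = (-15546 + (-2 + 124852)/49) - 6 = (-15546 + (1/49)*124850) - 6 = (-15546 + 124850/49) - 6 = -636904/49 - 6 = -637198/49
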